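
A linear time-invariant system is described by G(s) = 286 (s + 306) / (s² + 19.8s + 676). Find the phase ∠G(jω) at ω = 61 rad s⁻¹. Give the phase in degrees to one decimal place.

-147.1 deg

∠(j61 + 306) = arctan(61/306) = 11.27°
∠[(j61)² + 19.8(j61) + 676] = ∠[-3045 + j1207.8] = 158.36°
∠G(j61) = 11.27° − 158.36° = -147.09°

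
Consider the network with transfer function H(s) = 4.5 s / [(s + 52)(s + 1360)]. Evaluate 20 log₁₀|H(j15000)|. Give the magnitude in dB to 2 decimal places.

-70.49 dB

|j15000| = 1.5e+04
|j15000 + 52| = √(15000² + 52²) = 1.5e+04
|j15000 + 1360| = √(15000² + 1360²) = 1.506e+04
|H(j15000)| = 4.5 × 1.5e+04 / (1.5e+04 × 1.506e+04) = 0.00029877
20 log₁₀(0.00029877) = -70.493 dB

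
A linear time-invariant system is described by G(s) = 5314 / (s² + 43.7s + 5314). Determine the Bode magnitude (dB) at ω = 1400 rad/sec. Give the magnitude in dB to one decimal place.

|(j1400)² + 43.7(j1400) + 5314| = |-1.9547e+06 + j61180| = 1.956e+06
|G(j1400)| = 5314 / 1.956e+06 = 0.0027173
20 log₁₀(0.0027173) = -51.32 dB

-51.3 dB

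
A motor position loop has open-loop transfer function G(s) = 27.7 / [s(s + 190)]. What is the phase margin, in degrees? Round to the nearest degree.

Gain crossover: |G(jω)| = 1 at ω ≈ 0.146 rad s⁻¹.
∠G(j0.146) = −90° − arctan(0.146/190) ≈ -90.04°
PM = 180° + (-90.04°) = 89.96°

90°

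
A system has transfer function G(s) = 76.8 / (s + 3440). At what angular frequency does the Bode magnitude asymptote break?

The single real pole at s = −3440 gives a corner at ω = 3440 rad/s.

3440 rad/s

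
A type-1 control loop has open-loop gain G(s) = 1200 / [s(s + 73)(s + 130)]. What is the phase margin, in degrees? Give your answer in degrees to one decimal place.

Gain crossover: |G(jω)| = 1 at ω ≈ 0.126 rad/s.
∠G(j0.126) = −90° − arctan(0.126/73) − arctan(0.126/130) ≈ -90.15°
PM = 180° + (-90.15°) = 89.85°

89.8°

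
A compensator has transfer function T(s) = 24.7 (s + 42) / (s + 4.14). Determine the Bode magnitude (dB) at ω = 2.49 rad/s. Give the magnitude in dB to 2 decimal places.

|j2.49 + 42| = √(2.49² + 42²) = 42.07
|j2.49 + 4.14| = √(2.49² + 4.14²) = 4.831
|T(j2.49)| = 24.7 × 42.07 / 4.831 = 215.11
20 log₁₀(215.11) = 46.653 dB

46.65 dB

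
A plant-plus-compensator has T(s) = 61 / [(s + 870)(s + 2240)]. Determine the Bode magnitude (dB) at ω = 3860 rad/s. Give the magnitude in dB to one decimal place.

-109.2 dB

|j3860 + 870| = √(3860² + 870²) = 3957
|j3860 + 2240| = √(3860² + 2240²) = 4463
|T(j3860)| = 61 / (3957 × 4463) = 3.4544e-06
20 log₁₀(3.4544e-06) = -109.23 dB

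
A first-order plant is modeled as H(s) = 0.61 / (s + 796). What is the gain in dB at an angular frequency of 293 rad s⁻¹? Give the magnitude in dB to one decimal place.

-62.9 dB

|j293 + 796| = √(293² + 796²) = 848.2
|H(j293)| = 0.61 / 848.2 = 0.00071916
20 log₁₀(0.00071916) = -62.86 dB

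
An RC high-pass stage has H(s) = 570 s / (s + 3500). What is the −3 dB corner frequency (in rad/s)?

For a single-pole high-pass, the −3 dB point is at the pole: ω = 3500 rad/s.

3500 rad/s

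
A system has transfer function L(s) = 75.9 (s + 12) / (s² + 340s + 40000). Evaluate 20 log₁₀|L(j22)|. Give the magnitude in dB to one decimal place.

-26.5 dB

|j22 + 12| = √(22² + 12²) = 25.06
|(j22)² + 340(j22) + 40000| = |39516 + j7480| = 4.022e+04
|L(j22)| = 75.9 × 25.06 / 4.022e+04 = 0.047294
20 log₁₀(0.047294) = -26.50 dB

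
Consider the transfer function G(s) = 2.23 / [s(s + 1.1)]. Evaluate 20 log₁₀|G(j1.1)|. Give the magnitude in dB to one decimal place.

|j1.1 + 1.1| = √(1.1² + 1.1²) = 1.556
|j1.1| = 1.1
|G(j1.1)| = 2.23 / (1.556 × 1.1) = 1.3032
20 log₁₀(1.3032) = 2.30 dB

2.3 dB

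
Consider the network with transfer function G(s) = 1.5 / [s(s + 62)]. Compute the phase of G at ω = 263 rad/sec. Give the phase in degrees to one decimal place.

-166.7 deg

∠(j263 + 62) = arctan(263/62) = 76.74°
∠(j263) = 90.00°
∠G(j263) = − (76.74° + 90.00°) = -166.74°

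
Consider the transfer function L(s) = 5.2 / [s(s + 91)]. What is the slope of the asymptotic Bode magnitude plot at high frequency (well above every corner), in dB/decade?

With 0 zeros and 2 poles, the high-frequency asymptotic slope is 20 × (0 − 2) = -40 dB/decade.

-40 dB/decade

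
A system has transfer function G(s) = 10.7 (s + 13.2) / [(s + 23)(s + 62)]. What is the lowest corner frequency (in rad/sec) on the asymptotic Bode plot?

13.2 rad/sec

Break frequencies occur at each pole and zero magnitude: 13.2 rad/sec, 23 rad/sec, 62 rad/sec.
The lowest is 13.2 rad/sec.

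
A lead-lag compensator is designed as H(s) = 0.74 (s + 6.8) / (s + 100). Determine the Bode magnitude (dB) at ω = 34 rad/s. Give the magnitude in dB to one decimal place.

-12.3 dB

|j34 + 6.8| = √(34² + 6.8²) = 34.67
|j34 + 100| = √(34² + 100²) = 105.6
|H(j34)| = 0.74 × 34.67 / 105.6 = 0.24293
20 log₁₀(0.24293) = -12.29 dB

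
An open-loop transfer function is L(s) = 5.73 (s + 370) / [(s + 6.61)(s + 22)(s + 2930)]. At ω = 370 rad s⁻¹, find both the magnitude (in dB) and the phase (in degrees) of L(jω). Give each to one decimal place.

|L| = -102.6 dB, ∠L = -137.8°

|j370 + 370| = √(370² + 370²) = 523.3
|j370 + 6.61| = √(370² + 6.61²) = 370.1
|j370 + 22| = √(370² + 22²) = 370.7
|j370 + 2930| = √(370² + 2930²) = 2953
|L(j370)| = 5.73 × 523.3 / (370.1 × 370.7 × 2953) = 7.4017e-06
20 log₁₀(7.4017e-06) = -102.61 dB
∠(j370 + 370) = arctan(370/370) = 45.00°
∠(j370 + 6.61) = arctan(370/6.61) = 88.98°
∠(j370 + 22) = arctan(370/22) = 86.60°
∠(j370 + 2930) = arctan(370/2930) = 7.20°
∠L(j370) = 45.00° − (88.98° + 86.60° + 7.20°) = -137.77°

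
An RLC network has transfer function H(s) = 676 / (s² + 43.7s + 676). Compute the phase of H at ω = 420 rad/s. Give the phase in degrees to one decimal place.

-174.0°

∠[(j420)² + 43.7(j420) + 676] = ∠[-1.7572e+05 + j18354] = 174.04°
∠H(j420) = −174.04° = -174.04°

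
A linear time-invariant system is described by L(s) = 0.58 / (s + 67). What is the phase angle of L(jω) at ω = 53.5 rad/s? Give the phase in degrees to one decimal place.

∠(j53.5 + 67) = arctan(53.5/67) = 38.61°
∠L(j53.5) = −38.61° = -38.61°

-38.6°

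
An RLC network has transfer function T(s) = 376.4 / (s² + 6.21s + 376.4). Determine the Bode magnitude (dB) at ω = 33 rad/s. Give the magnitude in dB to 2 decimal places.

-5.89 dB

|(j33)² + 6.21(j33) + 376.4| = |-712.6 + j204.93| = 741.5
|T(j33)| = 376.4 / 741.5 = 0.50763
20 log₁₀(0.50763) = -5.889 dB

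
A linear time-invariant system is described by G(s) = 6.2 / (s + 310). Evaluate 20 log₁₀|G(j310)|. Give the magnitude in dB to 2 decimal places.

|j310 + 310| = √(310² + 310²) = 438.4
|G(j310)| = 6.2 / 438.4 = 0.014142
20 log₁₀(0.014142) = -36.990 dB

-36.99 dB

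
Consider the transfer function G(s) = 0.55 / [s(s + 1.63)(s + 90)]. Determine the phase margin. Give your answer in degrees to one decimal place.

Gain crossover: |G(jω)| = 1 at ω ≈ 0.00375 rad s⁻¹.
∠G(j0.00375) = −90° − arctan(0.00375/1.63) − arctan(0.00375/90) ≈ -90.13°
PM = 180° + (-90.13°) = 89.87°

89.9°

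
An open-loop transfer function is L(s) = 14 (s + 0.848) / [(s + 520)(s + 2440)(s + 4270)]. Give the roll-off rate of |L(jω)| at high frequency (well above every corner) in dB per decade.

-40 dB/decade

With 1 zero and 3 poles, the high-frequency asymptotic slope is 20 × (1 − 3) = -40 dB/decade.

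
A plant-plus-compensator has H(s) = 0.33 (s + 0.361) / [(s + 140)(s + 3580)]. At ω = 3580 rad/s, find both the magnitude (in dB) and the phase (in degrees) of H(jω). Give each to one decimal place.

|H| = -83.7 dB, ∠H = -42.8°

|j3580 + 0.361| = √(3580² + 0.361²) = 3580
|j3580 + 140| = √(3580² + 140²) = 3583
|j3580 + 3580| = √(3580² + 3580²) = 5063
|H(j3580)| = 0.33 × 3580 / (3583 × 5063) = 6.513e-05
20 log₁₀(6.513e-05) = -83.72 dB
∠(j3580 + 0.361) = arctan(3580/0.361) = 89.99°
∠(j3580 + 140) = arctan(3580/140) = 87.76°
∠(j3580 + 3580) = arctan(3580/3580) = 45.00°
∠H(j3580) = 89.99° − (87.76° + 45.00°) = -42.77°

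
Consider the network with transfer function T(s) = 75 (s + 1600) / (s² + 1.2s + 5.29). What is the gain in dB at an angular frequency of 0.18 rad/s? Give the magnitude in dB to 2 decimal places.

|j0.18 + 1600| = √(0.18² + 1600²) = 1600
|(j0.18)² + 1.2(j0.18) + 5.29| = |5.2576 + j0.216| = 5.262
|T(j0.18)| = 75 × 1600 / 5.262 = 22805
20 log₁₀(22805) = 87.161 dB

87.16 dB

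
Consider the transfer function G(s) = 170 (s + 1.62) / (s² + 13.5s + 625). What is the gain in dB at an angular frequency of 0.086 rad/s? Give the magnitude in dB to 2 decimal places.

|j0.086 + 1.62| = √(0.086² + 1.62²) = 1.622
|(j0.086)² + 13.5(j0.086) + 625| = |624.99 + j1.161| = 625
|G(j0.086)| = 170 × 1.622 / 625 = 0.44126
20 log₁₀(0.44126) = -7.106 dB

-7.11 dB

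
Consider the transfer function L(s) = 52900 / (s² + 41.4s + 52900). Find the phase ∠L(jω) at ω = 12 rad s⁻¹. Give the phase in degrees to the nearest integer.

∠[(j12)² + 41.4(j12) + 52900] = ∠[52756 + j496.8] = 0.54°
∠L(j12) = −0.54° = -0.54°

-1°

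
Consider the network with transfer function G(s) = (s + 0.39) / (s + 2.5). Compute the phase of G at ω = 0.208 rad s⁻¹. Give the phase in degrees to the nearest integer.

∠(j0.208 + 0.39) = arctan(0.208/0.39) = 28.07°
∠(j0.208 + 2.5) = arctan(0.208/2.5) = 4.76°
∠G(j0.208) = 28.07° − 4.76° = 23.32°

23°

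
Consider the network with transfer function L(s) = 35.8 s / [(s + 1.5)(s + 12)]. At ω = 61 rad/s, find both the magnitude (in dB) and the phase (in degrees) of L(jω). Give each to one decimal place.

|L| = -4.8 dB, ∠L = -77.5 deg

|j61| = 61
|j61 + 1.5| = √(61² + 1.5²) = 61.02
|j61 + 12| = √(61² + 12²) = 62.17
|L(j61)| = 35.8 × 61 / (61.02 × 62.17) = 0.57567
20 log₁₀(0.57567) = -4.80 dB
∠(j61) = 90.00°
∠(j61 + 1.5) = arctan(61/1.5) = 88.59°
∠(j61 + 12) = arctan(61/12) = 78.87°
∠L(j61) = 90.00° − (88.59° + 78.87°) = -77.46°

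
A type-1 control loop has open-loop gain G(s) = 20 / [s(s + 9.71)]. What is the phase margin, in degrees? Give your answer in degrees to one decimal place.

78.3°

Gain crossover: |G(jω)| = 1 at ω ≈ 2.02 rad/s.
∠G(j2.02) = −90° − arctan(2.02/9.71) ≈ -101.73°
PM = 180° + (-101.73°) = 78.27°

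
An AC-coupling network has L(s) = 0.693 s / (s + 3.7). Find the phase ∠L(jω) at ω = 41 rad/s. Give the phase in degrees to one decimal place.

5.2°

∠(j41) = 90.00°
∠(j41 + 3.7) = arctan(41/3.7) = 84.84°
∠L(j41) = 90.00° − 84.84° = 5.16°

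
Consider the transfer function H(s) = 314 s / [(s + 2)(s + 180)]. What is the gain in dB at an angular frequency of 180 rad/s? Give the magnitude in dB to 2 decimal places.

|j180| = 180
|j180 + 2| = √(180² + 2²) = 180
|j180 + 180| = √(180² + 180²) = 254.6
|H(j180)| = 314 × 180 / (180 × 254.6) = 1.2334
20 log₁₀(1.2334) = 1.822 dB

1.82 dB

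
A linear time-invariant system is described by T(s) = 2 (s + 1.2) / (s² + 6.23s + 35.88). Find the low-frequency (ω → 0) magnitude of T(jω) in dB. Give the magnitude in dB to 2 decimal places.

-23.49 dB

T(0) = 2 × 1.2 / 35.88 = 0.06689
20 log₁₀(0.06689) = -23.493 dB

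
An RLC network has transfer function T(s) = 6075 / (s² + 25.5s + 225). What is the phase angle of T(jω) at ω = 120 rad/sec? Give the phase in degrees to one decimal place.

∠[(j120)² + 25.5(j120) + 225] = ∠[-14175 + j3060] = 167.82°
∠T(j120) = −167.82° = -167.82°

-167.8 deg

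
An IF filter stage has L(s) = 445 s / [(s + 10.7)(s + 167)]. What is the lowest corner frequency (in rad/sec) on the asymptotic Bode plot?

Break frequencies occur at each pole and zero magnitude: 10.7 rad/sec, 167 rad/sec.
The lowest is 10.7 rad/sec.

10.7 rad/sec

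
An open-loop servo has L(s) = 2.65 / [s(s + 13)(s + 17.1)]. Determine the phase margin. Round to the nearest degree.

Gain crossover: |L(jω)| = 1 at ω ≈ 0.0119 rad/sec.
∠L(j0.0119) = −90° − arctan(0.0119/13) − arctan(0.0119/17.1) ≈ -90.09°
PM = 180° + (-90.09°) = 89.91°

90 deg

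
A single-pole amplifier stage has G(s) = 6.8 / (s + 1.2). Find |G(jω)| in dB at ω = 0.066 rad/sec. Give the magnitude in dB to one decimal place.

15.1 dB

|j0.066 + 1.2| = √(0.066² + 1.2²) = 1.202
|G(j0.066)| = 6.8 / 1.202 = 5.6581
20 log₁₀(5.6581) = 15.05 dB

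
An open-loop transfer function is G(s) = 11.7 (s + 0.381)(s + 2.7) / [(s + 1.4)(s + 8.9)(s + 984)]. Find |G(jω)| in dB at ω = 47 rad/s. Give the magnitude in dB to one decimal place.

-38.6 dB

|j47 + 0.381| = √(47² + 0.381²) = 47
|j47 + 2.7| = √(47² + 2.7²) = 47.08
|j47 + 1.4| = √(47² + 1.4²) = 47.02
|j47 + 8.9| = √(47² + 8.9²) = 47.84
|j47 + 984| = √(47² + 984²) = 985.1
|G(j47)| = 11.7 × 47 × 47.08 / (47.02 × 47.84 × 985.1) = 0.011684
20 log₁₀(0.011684) = -38.65 dB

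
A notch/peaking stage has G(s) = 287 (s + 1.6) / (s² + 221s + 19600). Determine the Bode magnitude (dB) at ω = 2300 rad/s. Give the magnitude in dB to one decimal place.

-18.1 dB

|j2300 + 1.6| = √(2300² + 1.6²) = 2300
|(j2300)² + 221(j2300) + 19600| = |-5.2704e+06 + j5.083e+05| = 5.295e+06
|G(j2300)| = 287 × 2300 / 5.295e+06 = 0.12467
20 log₁₀(0.12467) = -18.08 dB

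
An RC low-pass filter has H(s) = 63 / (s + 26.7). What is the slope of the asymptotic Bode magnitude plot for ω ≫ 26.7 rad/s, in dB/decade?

-20 dB/decade

With 0 zeros and 1 pole, the high-frequency asymptotic slope is 20 × (0 − 1) = -20 dB/decade.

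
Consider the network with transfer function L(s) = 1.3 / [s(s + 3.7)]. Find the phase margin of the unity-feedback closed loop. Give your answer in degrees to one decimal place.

84.6°

Gain crossover: |L(jω)| = 1 at ω ≈ 0.35 rad/s.
∠L(j0.35) = −90° − arctan(0.35/3.7) ≈ -95.40°
PM = 180° + (-95.40°) = 84.60°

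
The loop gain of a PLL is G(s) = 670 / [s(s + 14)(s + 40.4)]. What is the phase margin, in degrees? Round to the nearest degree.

84 deg

Gain crossover: |G(jω)| = 1 at ω ≈ 1.18 rad/s.
∠G(j1.18) = −90° − arctan(1.18/14) − arctan(1.18/40.4) ≈ -96.49°
PM = 180° + (-96.49°) = 83.51°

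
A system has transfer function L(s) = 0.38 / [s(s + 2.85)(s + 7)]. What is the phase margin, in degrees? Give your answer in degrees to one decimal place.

Gain crossover: |L(jω)| = 1 at ω ≈ 0.019 rad/s.
∠L(j0.019) = −90° − arctan(0.019/2.85) − arctan(0.019/7) ≈ -90.54°
PM = 180° + (-90.54°) = 89.46°

89.5°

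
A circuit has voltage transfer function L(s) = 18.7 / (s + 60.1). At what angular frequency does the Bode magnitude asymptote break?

The single real pole at s = −60.1 gives a corner at ω = 60.1 rad/s.

60.1 rad/s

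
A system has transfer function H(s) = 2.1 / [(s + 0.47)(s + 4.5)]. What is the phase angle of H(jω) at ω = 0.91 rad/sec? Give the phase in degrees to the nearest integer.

-74 deg

∠(j0.91 + 0.47) = arctan(0.91/0.47) = 62.68°
∠(j0.91 + 4.5) = arctan(0.91/4.5) = 11.43°
∠H(j0.91) = − (62.68° + 11.43°) = -74.12°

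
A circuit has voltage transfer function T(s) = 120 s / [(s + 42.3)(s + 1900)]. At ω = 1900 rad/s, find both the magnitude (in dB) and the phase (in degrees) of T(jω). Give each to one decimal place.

|T| = -27.0 dB, ∠T = -43.7°

|j1900| = 1900
|j1900 + 42.3| = √(1900² + 42.3²) = 1900
|j1900 + 1900| = √(1900² + 1900²) = 2687
|T(j1900)| = 120 × 1900 / (1900 × 2687) = 0.044648
20 log₁₀(0.044648) = -27.00 dB
∠(j1900) = 90.00°
∠(j1900 + 42.3) = arctan(1900/42.3) = 88.72°
∠(j1900 + 1900) = arctan(1900/1900) = 45.00°
∠T(j1900) = 90.00° − (88.72° + 45.00°) = -43.72°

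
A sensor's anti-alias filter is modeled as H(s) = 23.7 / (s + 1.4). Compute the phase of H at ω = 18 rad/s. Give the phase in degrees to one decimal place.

-85.6°

∠(j18 + 1.4) = arctan(18/1.4) = 85.55°
∠H(j18) = −85.55° = -85.55°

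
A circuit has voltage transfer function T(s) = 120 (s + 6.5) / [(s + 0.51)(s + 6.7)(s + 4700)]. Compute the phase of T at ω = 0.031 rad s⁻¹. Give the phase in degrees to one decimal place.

∠(j0.031 + 6.5) = arctan(0.031/6.5) = 0.27°
∠(j0.031 + 0.51) = arctan(0.031/0.51) = 3.48°
∠(j0.031 + 6.7) = arctan(0.031/6.7) = 0.27°
∠(j0.031 + 4700) = arctan(0.031/4700) = 0.00°
∠T(j0.031) = 0.27° − (3.48° + 0.27° + 0.00°) = -3.47°

-3.5 deg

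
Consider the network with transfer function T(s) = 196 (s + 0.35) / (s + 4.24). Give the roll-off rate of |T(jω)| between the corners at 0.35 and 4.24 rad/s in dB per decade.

In this band the factors already past their corner are: zero at 0.35; net slope = 20 dB/decade.

20 dB/decade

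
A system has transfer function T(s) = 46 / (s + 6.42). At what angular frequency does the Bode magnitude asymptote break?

The single real pole at s = −6.42 gives a corner at ω = 6.42 rad/s.

6.42 rad/s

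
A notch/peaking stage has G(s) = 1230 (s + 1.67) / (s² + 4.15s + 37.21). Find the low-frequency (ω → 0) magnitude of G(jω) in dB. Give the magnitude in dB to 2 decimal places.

G(0) = 1230 × 1.67 / 37.21 = 55.203
20 log₁₀(55.203) = 34.839 dB

34.84 dB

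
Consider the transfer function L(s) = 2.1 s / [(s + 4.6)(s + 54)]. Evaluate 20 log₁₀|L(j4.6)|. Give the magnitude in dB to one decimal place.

-31.2 dB

|j4.6| = 4.6
|j4.6 + 4.6| = √(4.6² + 4.6²) = 6.505
|j4.6 + 54| = √(4.6² + 54²) = 54.2
|L(j4.6)| = 2.1 × 4.6 / (6.505 × 54.2) = 0.027399
20 log₁₀(0.027399) = -31.25 dB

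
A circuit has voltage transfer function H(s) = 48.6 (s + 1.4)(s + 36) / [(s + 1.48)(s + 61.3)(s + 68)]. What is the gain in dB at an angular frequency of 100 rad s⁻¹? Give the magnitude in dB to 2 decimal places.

|j100 + 1.4| = √(100² + 1.4²) = 100
|j100 + 36| = √(100² + 36²) = 106.3
|j100 + 1.48| = √(100² + 1.48²) = 100
|j100 + 61.3| = √(100² + 61.3²) = 117.3
|j100 + 68| = √(100² + 68²) = 120.9
|H(j100)| = 48.6 × 100 × 106.3 / (100 × 117.3 × 120.9) = 0.36416
20 log₁₀(0.36416) = -8.774 dB

-8.77 dB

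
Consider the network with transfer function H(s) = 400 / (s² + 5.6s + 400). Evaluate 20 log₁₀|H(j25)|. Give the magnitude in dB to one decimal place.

|(j25)² + 5.6(j25) + 400| = |-225 + j140| = 265
|H(j25)| = 400 / 265 = 1.5094
20 log₁₀(1.5094) = 3.58 dB

3.6 dB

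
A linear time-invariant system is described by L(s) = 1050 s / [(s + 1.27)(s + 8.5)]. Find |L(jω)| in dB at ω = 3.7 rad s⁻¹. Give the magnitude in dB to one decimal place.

40.6 dB

|j3.7| = 3.7
|j3.7 + 1.27| = √(3.7² + 1.27²) = 3.912
|j3.7 + 8.5| = √(3.7² + 8.5²) = 9.27
|L(j3.7)| = 1050 × 3.7 / (3.912 × 9.27) = 107.13
20 log₁₀(107.13) = 40.60 dB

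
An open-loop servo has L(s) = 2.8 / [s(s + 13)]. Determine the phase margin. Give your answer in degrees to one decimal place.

89.1 deg

Gain crossover: |L(jω)| = 1 at ω ≈ 0.215 rad/s.
∠L(j0.215) = −90° − arctan(0.215/13) ≈ -90.95°
PM = 180° + (-90.95°) = 89.05°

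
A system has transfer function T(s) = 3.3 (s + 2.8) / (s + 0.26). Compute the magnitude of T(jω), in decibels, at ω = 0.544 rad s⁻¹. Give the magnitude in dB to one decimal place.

23.9 dB

|j0.544 + 2.8| = √(0.544² + 2.8²) = 2.852
|j0.544 + 0.26| = √(0.544² + 0.26²) = 0.6029
|T(j0.544)| = 3.3 × 2.852 / 0.6029 = 15.611
20 log₁₀(15.611) = 23.87 dB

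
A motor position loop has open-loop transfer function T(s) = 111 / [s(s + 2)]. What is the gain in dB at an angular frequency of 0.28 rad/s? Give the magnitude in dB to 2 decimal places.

45.86 dB

|j0.28 + 2| = √(0.28² + 2²) = 2.02
|j0.28| = 0.28
|T(j0.28)| = 111 / (2.02 × 0.28) = 196.3
20 log₁₀(196.3) = 45.858 dB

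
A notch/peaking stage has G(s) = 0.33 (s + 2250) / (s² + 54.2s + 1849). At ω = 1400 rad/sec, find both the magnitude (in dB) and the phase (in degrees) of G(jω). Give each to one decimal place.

|j1400 + 2250| = √(1400² + 2250²) = 2650
|(j1400)² + 54.2(j1400) + 1849| = |-1.9582e+06 + j75880| = 1.96e+06
|G(j1400)| = 0.33 × 2650 / 1.96e+06 = 0.00044626
20 log₁₀(0.00044626) = -67.01 dB
∠(j1400 + 2250) = arctan(1400/2250) = 31.89°
∠[(j1400)² + 54.2(j1400) + 1849] = ∠[-1.9582e+06 + j75880] = 177.78°
∠G(j1400) = 31.89° − 177.78° = -145.89°

|G| = -67.0 dB, ∠G = -145.9°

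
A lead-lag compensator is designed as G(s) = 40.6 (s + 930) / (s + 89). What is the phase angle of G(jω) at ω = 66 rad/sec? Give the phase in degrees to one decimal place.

-32.5°

∠(j66 + 930) = arctan(66/930) = 4.06°
∠(j66 + 89) = arctan(66/89) = 36.56°
∠G(j66) = 4.06° − 36.56° = -32.50°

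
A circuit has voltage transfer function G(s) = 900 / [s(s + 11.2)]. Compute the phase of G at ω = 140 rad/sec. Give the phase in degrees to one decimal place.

∠(j140 + 11.2) = arctan(140/11.2) = 85.43°
∠(j140) = 90.00°
∠G(j140) = − (85.43° + 90.00°) = -175.43°

-175.4°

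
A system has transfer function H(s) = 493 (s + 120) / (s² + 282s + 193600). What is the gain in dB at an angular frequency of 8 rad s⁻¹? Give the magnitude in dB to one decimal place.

|j8 + 120| = √(8² + 120²) = 120.3
|(j8)² + 282(j8) + 193600| = |1.9354e+05 + j2256| = 1.935e+05
|H(j8)| = 493 × 120.3 / 1.935e+05 = 0.30634
20 log₁₀(0.30634) = -10.28 dB

-10.3 dB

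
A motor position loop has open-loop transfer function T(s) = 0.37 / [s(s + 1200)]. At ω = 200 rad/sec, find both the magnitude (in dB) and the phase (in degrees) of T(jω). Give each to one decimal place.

|j200 + 1200| = √(200² + 1200²) = 1217
|j200| = 200
|T(j200)| = 0.37 / (1217 × 200) = 1.5207e-06
20 log₁₀(1.5207e-06) = -116.36 dB
∠(j200 + 1200) = arctan(200/1200) = 9.46°
∠(j200) = 90.00°
∠T(j200) = − (9.46° + 90.00°) = -99.46°

|T| = -116.4 dB, ∠T = -99.5°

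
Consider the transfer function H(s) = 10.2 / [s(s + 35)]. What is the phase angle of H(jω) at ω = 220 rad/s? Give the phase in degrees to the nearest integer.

∠(j220 + 35) = arctan(220/35) = 80.96°
∠(j220) = 90.00°
∠H(j220) = − (80.96° + 90.00°) = -170.96°

-171°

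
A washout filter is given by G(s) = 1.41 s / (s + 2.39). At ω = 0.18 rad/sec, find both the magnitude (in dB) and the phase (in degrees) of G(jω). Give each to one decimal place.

|j0.18| = 0.18
|j0.18 + 2.39| = √(0.18² + 2.39²) = 2.397
|G(j0.18)| = 1.41 × 0.18 / 2.397 = 0.10589
20 log₁₀(0.10589) = -19.50 dB
∠(j0.18) = 90.00°
∠(j0.18 + 2.39) = arctan(0.18/2.39) = 4.31°
∠G(j0.18) = 90.00° − 4.31° = 85.69°

|G| = -19.5 dB, ∠G = 85.7°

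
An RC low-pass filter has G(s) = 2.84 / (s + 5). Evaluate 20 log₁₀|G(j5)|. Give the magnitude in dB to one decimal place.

-7.9 dB

|j5 + 5| = √(5² + 5²) = 7.071
|G(j5)| = 2.84 / 7.071 = 0.40164
20 log₁₀(0.40164) = -7.92 dB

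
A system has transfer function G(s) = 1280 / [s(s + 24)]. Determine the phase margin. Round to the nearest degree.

Gain crossover: |G(jω)| = 1 at ω ≈ 32 rad/sec.
∠G(j32) = −90° − arctan(32/24) ≈ -143.13°
PM = 180° + (-143.13°) = 36.87°

37°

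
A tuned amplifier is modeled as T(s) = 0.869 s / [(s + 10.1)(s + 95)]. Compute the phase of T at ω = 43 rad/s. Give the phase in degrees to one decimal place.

-11.1 deg

∠(j43) = 90.00°
∠(j43 + 10.1) = arctan(43/10.1) = 76.78°
∠(j43 + 95) = arctan(43/95) = 24.35°
∠T(j43) = 90.00° − (76.78° + 24.35°) = -11.13°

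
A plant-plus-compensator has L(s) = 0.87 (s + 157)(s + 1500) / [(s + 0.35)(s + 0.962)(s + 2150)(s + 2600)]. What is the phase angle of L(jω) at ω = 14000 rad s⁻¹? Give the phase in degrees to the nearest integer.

∠(j14000 + 157) = arctan(14000/157) = 89.36°
∠(j14000 + 1500) = arctan(14000/1500) = 83.88°
∠(j14000 + 0.35) = arctan(14000/0.35) = 90.00°
∠(j14000 + 0.962) = arctan(14000/0.962) = 90.00°
∠(j14000 + 2150) = arctan(14000/2150) = 81.27°
∠(j14000 + 2600) = arctan(14000/2600) = 79.48°
∠L(j14000) = 89.36° + 83.88° − (90.00° + 90.00° + 81.27° + 79.48°) = -167.50°

-168°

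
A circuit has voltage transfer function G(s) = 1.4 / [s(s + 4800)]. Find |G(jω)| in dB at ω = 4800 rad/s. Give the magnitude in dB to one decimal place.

-147.3 dB

|j4800 + 4800| = √(4800² + 4800²) = 6788
|j4800| = 4800
|G(j4800)| = 1.4 / (6788 × 4800) = 4.2967e-08
20 log₁₀(4.2967e-08) = -147.34 dB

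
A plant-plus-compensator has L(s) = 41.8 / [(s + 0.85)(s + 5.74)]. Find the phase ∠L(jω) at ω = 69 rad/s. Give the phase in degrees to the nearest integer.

∠(j69 + 0.85) = arctan(69/0.85) = 89.29°
∠(j69 + 5.74) = arctan(69/5.74) = 85.24°
∠L(j69) = − (89.29° + 85.24°) = -174.54°

-175 deg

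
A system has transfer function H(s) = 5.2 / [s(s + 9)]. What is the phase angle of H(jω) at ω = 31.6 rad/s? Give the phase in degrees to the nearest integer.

∠(j31.6 + 9) = arctan(31.6/9) = 74.10°
∠(j31.6) = 90.00°
∠H(j31.6) = − (74.10° + 90.00°) = -164.10°

-164°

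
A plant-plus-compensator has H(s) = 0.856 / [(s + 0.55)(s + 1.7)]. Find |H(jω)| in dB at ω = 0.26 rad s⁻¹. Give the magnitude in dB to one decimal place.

-1.7 dB

|j0.26 + 0.55| = √(0.26² + 0.55²) = 0.6084
|j0.26 + 1.7| = √(0.26² + 1.7²) = 1.72
|H(j0.26)| = 0.856 / (0.6084 × 1.72) = 0.81817
20 log₁₀(0.81817) = -1.74 dB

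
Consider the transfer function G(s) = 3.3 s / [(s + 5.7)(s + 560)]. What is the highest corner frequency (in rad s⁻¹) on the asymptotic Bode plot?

560 rad s⁻¹

Break frequencies occur at each pole and zero magnitude: 5.7 rad s⁻¹, 560 rad s⁻¹.
The highest is 560 rad s⁻¹.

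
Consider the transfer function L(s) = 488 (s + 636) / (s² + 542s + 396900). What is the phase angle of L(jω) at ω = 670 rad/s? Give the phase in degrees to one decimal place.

∠(j670 + 636) = arctan(670/636) = 46.49°
∠[(j670)² + 542(j670) + 396900] = ∠[-52000 + j3.6314e+05] = 98.15°
∠L(j670) = 46.49° − 98.15° = -51.66°

-51.7°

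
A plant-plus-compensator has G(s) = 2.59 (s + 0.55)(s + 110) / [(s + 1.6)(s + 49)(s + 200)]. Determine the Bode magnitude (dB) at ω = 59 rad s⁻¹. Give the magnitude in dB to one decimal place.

-33.9 dB

|j59 + 0.55| = √(59² + 0.55²) = 59
|j59 + 110| = √(59² + 110²) = 124.8
|j59 + 1.6| = √(59² + 1.6²) = 59.02
|j59 + 49| = √(59² + 49²) = 76.69
|j59 + 200| = √(59² + 200²) = 208.5
|G(j59)| = 2.59 × 59 × 124.8 / (59.02 × 76.69 × 208.5) = 0.020209
20 log₁₀(0.020209) = -33.89 dB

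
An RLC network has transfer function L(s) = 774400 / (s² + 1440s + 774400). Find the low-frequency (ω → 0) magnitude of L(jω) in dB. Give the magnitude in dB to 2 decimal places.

L(0) = 774400 / 774400 = 1
20 log₁₀(1) = 0.000 dB

0.00 dB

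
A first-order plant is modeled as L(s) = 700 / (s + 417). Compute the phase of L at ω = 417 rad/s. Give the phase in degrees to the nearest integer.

-45°

∠(j417 + 417) = arctan(417/417) = 45.00°
∠L(j417) = −45.00° = -45.00°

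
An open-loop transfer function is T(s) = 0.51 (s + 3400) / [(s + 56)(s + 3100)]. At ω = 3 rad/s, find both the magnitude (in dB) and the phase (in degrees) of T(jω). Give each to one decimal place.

|T| = -40.0 dB, ∠T = -3.1°

|j3 + 3400| = √(3² + 3400²) = 3400
|j3 + 56| = √(3² + 56²) = 56.08
|j3 + 3100| = √(3² + 3100²) = 3100
|T(j3)| = 0.51 × 3400 / (56.08 × 3100) = 0.0099742
20 log₁₀(0.0099742) = -40.02 dB
∠(j3 + 3400) = arctan(3/3400) = 0.05°
∠(j3 + 56) = arctan(3/56) = 3.07°
∠(j3 + 3100) = arctan(3/3100) = 0.06°
∠T(j3) = 0.05° − (3.07° + 0.06°) = -3.07°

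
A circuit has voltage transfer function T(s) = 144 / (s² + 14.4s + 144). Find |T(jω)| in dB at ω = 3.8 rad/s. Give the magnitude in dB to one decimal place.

|(j3.8)² + 14.4(j3.8) + 144| = |129.56 + j54.72| = 140.6
|T(j3.8)| = 144 / 140.6 = 1.0239
20 log₁₀(1.0239) = 0.20 dB

0.2 dB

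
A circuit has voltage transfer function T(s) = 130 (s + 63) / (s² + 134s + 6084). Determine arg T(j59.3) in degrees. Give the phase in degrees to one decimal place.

-28.8°

∠(j59.3 + 63) = arctan(59.3/63) = 43.27°
∠[(j59.3)² + 134(j59.3) + 6084] = ∠[2567.5 + j7946.2] = 72.09°
∠T(j59.3) = 43.27° − 72.09° = -28.83°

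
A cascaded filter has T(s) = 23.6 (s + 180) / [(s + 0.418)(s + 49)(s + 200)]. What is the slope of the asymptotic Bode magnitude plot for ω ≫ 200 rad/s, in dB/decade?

-40 dB/decade

With 1 zero and 3 poles, the high-frequency asymptotic slope is 20 × (1 − 3) = -40 dB/decade.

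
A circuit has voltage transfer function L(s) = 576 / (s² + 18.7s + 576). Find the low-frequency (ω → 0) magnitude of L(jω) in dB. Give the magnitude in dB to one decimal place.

0.0 dB

L(0) = 576 / 576 = 1
20 log₁₀(1) = 0.00 dB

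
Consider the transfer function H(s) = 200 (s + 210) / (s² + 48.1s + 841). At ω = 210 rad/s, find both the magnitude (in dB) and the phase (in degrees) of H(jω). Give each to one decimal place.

|H| = 2.5 dB, ∠H = -121.9°

|j210 + 210| = √(210² + 210²) = 297
|(j210)² + 48.1(j210) + 841| = |-43259 + j10101| = 4.442e+04
|H(j210)| = 200 × 297 / 4.442e+04 = 1.3371
20 log₁₀(1.3371) = 2.52 dB
∠(j210 + 210) = arctan(210/210) = 45.00°
∠[(j210)² + 48.1(j210) + 841] = ∠[-43259 + j10101] = 166.86°
∠H(j210) = 45.00° − 166.86° = -121.86°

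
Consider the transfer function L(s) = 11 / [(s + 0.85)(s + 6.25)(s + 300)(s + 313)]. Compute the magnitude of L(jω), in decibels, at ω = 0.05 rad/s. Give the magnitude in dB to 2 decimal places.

|j0.05 + 0.85| = √(0.05² + 0.85²) = 0.8515
|j0.05 + 6.25| = √(0.05² + 6.25²) = 6.25
|j0.05 + 300| = √(0.05² + 300²) = 300
|j0.05 + 313| = √(0.05² + 313²) = 313
|L(j0.05)| = 11 / (0.8515 × 6.25 × 300 × 313) = 2.2012e-05
20 log₁₀(2.2012e-05) = -93.147 dB

-93.15 dB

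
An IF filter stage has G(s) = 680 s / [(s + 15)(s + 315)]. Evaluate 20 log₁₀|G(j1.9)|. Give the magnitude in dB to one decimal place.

-11.3 dB

|j1.9| = 1.9
|j1.9 + 15| = √(1.9² + 15²) = 15.12
|j1.9 + 315| = √(1.9² + 315²) = 315
|G(j1.9)| = 680 × 1.9 / (15.12 × 315) = 0.27127
20 log₁₀(0.27127) = -11.33 dB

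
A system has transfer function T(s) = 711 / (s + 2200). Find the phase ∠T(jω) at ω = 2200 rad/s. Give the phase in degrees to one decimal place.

-45.0°

∠(j2200 + 2200) = arctan(2200/2200) = 45.00°
∠T(j2200) = −45.00° = -45.00°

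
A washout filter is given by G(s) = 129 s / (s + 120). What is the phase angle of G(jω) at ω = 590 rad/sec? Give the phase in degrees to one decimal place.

11.5°

∠(j590) = 90.00°
∠(j590 + 120) = arctan(590/120) = 78.50°
∠G(j590) = 90.00° − 78.50° = 11.50°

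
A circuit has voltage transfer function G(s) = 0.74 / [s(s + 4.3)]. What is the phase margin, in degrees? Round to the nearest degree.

Gain crossover: |G(jω)| = 1 at ω ≈ 0.172 rad/s.
∠G(j0.172) = −90° − arctan(0.172/4.3) ≈ -92.29°
PM = 180° + (-92.29°) = 87.71°

88°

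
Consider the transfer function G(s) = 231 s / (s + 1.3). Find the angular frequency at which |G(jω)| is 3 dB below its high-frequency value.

For a single-pole high-pass, the −3 dB point is at the pole: ω = 1.3 rad/sec.

1.3 rad/sec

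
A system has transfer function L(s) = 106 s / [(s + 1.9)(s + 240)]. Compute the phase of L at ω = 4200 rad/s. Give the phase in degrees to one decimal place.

∠(j4200) = 90.00°
∠(j4200 + 1.9) = arctan(4200/1.9) = 89.97°
∠(j4200 + 240) = arctan(4200/240) = 86.73°
∠L(j4200) = 90.00° − (89.97° + 86.73°) = -86.70°

-86.7°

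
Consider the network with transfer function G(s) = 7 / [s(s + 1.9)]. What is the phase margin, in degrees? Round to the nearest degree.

39°

Gain crossover: |G(jω)| = 1 at ω ≈ 2.33 rad/s.
∠G(j2.33) = −90° − arctan(2.33/1.9) ≈ -140.79°
PM = 180° + (-140.79°) = 39.21°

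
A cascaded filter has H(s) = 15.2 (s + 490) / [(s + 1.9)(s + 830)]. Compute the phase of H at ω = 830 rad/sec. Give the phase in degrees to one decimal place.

∠(j830 + 490) = arctan(830/490) = 59.44°
∠(j830 + 1.9) = arctan(830/1.9) = 89.87°
∠(j830 + 830) = arctan(830/830) = 45.00°
∠H(j830) = 59.44° − (89.87° + 45.00°) = -75.42°

-75.4 deg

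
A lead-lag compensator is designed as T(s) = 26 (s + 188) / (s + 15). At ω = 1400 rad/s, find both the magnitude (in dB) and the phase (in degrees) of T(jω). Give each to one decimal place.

|j1400 + 188| = √(1400² + 188²) = 1413
|j1400 + 15| = √(1400² + 15²) = 1400
|T(j1400)| = 26 × 1413 / 1400 = 26.232
20 log₁₀(26.232) = 28.38 dB
∠(j1400 + 188) = arctan(1400/188) = 82.35°
∠(j1400 + 15) = arctan(1400/15) = 89.39°
∠T(j1400) = 82.35° − 89.39° = -7.03°

|T| = 28.4 dB, ∠T = -7.0 deg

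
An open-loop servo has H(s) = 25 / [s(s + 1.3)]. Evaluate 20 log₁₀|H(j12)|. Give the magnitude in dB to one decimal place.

-15.3 dB

|j12 + 1.3| = √(12² + 1.3²) = 12.07
|j12| = 12
|H(j12)| = 25 / (12.07 × 12) = 0.1726
20 log₁₀(0.1726) = -15.26 dB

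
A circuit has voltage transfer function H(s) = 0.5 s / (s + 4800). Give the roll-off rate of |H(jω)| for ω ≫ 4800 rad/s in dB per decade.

0 dB/decade

With 1 zero and 1 pole, the high-frequency asymptotic slope is 20 × (1 − 1) = 0 dB/decade.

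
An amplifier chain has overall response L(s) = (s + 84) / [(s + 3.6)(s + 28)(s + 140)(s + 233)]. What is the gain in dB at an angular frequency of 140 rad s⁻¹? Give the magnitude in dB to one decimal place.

-136.4 dB

|j140 + 84| = √(140² + 84²) = 163.3
|j140 + 3.6| = √(140² + 3.6²) = 140
|j140 + 28| = √(140² + 28²) = 142.8
|j140 + 140| = √(140² + 140²) = 198
|j140 + 233| = √(140² + 233²) = 271.8
|L(j140)| = 1 × 163.3 / (140 × 142.8 × 198 × 271.8) = 1.5172e-07
20 log₁₀(1.5172e-07) = -136.38 dB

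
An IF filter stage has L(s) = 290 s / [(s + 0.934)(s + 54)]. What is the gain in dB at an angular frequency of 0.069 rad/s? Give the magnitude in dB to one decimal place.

|j0.069| = 0.069
|j0.069 + 0.934| = √(0.069² + 0.934²) = 0.9365
|j0.069 + 54| = √(0.069² + 54²) = 54
|L(j0.069)| = 290 × 0.069 / (0.9365 × 54) = 0.39566
20 log₁₀(0.39566) = -8.05 dB

-8.1 dB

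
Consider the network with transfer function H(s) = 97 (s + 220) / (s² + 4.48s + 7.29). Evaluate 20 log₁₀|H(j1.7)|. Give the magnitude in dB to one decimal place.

67.7 dB

|j1.7 + 220| = √(1.7² + 220²) = 220
|(j1.7)² + 4.48(j1.7) + 7.29| = |4.4 + j7.616| = 8.796
|H(j1.7)| = 97 × 220 / 8.796 = 2426.3
20 log₁₀(2426.3) = 67.70 dB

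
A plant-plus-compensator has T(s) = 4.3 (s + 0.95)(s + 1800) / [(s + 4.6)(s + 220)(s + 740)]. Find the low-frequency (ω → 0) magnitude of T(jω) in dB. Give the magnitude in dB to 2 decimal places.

-40.16 dB

T(0) = 4.3 × 0.95 × 1800 / (4.6 × 220 × 740) = 0.0098187
20 log₁₀(0.0098187) = -40.159 dB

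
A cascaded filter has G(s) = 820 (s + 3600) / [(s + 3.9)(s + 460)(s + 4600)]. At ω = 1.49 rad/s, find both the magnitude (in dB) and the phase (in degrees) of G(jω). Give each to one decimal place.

|G| = -9.5 dB, ∠G = -21.1°

|j1.49 + 3600| = √(1.49² + 3600²) = 3600
|j1.49 + 3.9| = √(1.49² + 3.9²) = 4.175
|j1.49 + 460| = √(1.49² + 460²) = 460
|j1.49 + 4600| = √(1.49² + 4600²) = 4600
|G(j1.49)| = 820 × 3600 / (4.175 × 460 × 4600) = 0.33416
20 log₁₀(0.33416) = -9.52 dB
∠(j1.49 + 3600) = arctan(1.49/3600) = 0.02°
∠(j1.49 + 3.9) = arctan(1.49/3.9) = 20.91°
∠(j1.49 + 460) = arctan(1.49/460) = 0.19°
∠(j1.49 + 4600) = arctan(1.49/4600) = 0.02°
∠G(j1.49) = 0.02° − (20.91° + 0.19° + 0.02°) = -21.09°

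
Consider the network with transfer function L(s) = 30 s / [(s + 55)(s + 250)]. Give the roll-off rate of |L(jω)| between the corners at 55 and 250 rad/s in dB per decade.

In this band the factors already past their corner are: 1 differentiator zero, pole at 55; net slope = 0 dB/decade.

0 dB/decade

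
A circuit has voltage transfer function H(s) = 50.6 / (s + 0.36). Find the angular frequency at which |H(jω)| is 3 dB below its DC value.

0.36 rad/sec

For a single-pole low-pass, the −3 dB point is at the pole: ω = 0.36 rad/sec.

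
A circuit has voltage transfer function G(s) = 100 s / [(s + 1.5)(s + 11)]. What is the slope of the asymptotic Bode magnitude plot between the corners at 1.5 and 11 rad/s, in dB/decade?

0 dB/decade

In this band the factors already past their corner are: 1 differentiator zero, pole at 1.5; net slope = 0 dB/decade.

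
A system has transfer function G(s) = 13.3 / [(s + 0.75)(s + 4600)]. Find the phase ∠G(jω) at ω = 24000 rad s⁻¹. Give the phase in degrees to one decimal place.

∠(j24000 + 0.75) = arctan(24000/0.75) = 90.00°
∠(j24000 + 4600) = arctan(24000/4600) = 79.15°
∠G(j24000) = − (90.00° + 79.15°) = -169.15°

-169.1 deg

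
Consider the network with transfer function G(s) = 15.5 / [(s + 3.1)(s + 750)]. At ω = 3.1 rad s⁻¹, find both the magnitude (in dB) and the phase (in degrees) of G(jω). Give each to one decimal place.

|j3.1 + 3.1| = √(3.1² + 3.1²) = 4.384
|j3.1 + 750| = √(3.1² + 750²) = 750
|G(j3.1)| = 15.5 / (4.384 × 750) = 0.004714
20 log₁₀(0.004714) = -46.53 dB
∠(j3.1 + 3.1) = arctan(3.1/3.1) = 45.00°
∠(j3.1 + 750) = arctan(3.1/750) = 0.24°
∠G(j3.1) = − (45.00° + 0.24°) = -45.24°

|G| = -46.5 dB, ∠G = -45.2 deg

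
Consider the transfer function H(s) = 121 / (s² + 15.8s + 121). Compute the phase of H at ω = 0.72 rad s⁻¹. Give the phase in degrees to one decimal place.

-5.4 deg

∠[(j0.72)² + 15.8(j0.72) + 121] = ∠[120.48 + j11.376] = 5.39°
∠H(j0.72) = −5.39° = -5.39°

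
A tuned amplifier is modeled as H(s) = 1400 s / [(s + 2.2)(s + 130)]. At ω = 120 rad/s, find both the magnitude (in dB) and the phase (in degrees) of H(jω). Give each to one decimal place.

|H| = 18.0 dB, ∠H = -41.7°

|j120| = 120
|j120 + 2.2| = √(120² + 2.2²) = 120
|j120 + 130| = √(120² + 130²) = 176.9
|H(j120)| = 1400 × 120 / (120 × 176.9) = 7.9119
20 log₁₀(7.9119) = 17.97 dB
∠(j120) = 90.00°
∠(j120 + 2.2) = arctan(120/2.2) = 88.95°
∠(j120 + 130) = arctan(120/130) = 42.71°
∠H(j120) = 90.00° − (88.95° + 42.71°) = -41.66°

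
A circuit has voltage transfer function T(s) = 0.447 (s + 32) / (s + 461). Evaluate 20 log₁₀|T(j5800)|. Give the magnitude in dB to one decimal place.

-7.0 dB

|j5800 + 32| = √(5800² + 32²) = 5800
|j5800 + 461| = √(5800² + 461²) = 5818
|T(j5800)| = 0.447 × 5800 / 5818 = 0.4456
20 log₁₀(0.4456) = -7.02 dB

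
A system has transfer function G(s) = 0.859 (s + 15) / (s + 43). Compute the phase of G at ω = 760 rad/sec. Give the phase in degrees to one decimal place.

∠(j760 + 15) = arctan(760/15) = 88.87°
∠(j760 + 43) = arctan(760/43) = 86.76°
∠G(j760) = 88.87° − 86.76° = 2.11°

2.1 deg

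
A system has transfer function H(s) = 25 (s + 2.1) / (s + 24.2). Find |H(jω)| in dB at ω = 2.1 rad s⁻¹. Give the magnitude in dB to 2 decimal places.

9.70 dB

|j2.1 + 2.1| = √(2.1² + 2.1²) = 2.97
|j2.1 + 24.2| = √(2.1² + 24.2²) = 24.29
|H(j2.1)| = 25 × 2.97 / 24.29 = 3.0565
20 log₁₀(3.0565) = 9.705 dB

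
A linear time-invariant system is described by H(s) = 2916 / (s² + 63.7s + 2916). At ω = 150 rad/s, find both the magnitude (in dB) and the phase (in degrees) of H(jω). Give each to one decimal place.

|H| = -17.5 dB, ∠H = -154.0 deg

|(j150)² + 63.7(j150) + 2916| = |-19584 + j9555| = 2.179e+04
|H(j150)| = 2916 / 2.179e+04 = 0.13382
20 log₁₀(0.13382) = -17.47 dB
∠[(j150)² + 63.7(j150) + 2916] = ∠[-19584 + j9555] = 153.99°
∠H(j150) = −153.99° = -153.99°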